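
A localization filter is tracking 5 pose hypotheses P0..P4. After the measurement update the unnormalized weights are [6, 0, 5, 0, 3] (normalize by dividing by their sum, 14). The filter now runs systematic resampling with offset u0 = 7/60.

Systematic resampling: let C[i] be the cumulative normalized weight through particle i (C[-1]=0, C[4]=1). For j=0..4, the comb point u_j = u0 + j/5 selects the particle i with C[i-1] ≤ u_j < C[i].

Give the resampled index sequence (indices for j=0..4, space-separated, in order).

0 0 2 2 4

C = [3/7, 3/7, 11/14, 11/14, 1]
j=0: u_0=7/60 ∈ [0, 3/7) → index 0
j=1: u_1=19/60 ∈ [0, 3/7) → index 0
j=2: u_2=31/60 ∈ [3/7, 11/14) → index 2
j=3: u_3=43/60 ∈ [3/7, 11/14) → index 2
j=4: u_4=11/12 ∈ [11/14, 1) → index 4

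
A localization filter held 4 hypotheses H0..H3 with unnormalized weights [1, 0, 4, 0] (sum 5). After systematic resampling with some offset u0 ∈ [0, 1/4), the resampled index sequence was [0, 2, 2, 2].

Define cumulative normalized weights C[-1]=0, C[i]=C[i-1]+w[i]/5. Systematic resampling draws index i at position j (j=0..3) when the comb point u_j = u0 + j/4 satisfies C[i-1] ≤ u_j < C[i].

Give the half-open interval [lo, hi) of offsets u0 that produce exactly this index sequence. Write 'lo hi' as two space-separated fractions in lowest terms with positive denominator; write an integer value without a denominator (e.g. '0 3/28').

C = [1/5, 1/5, 1, 1]
j=0 picked index 0: u0 ∈ [0, 1/5)
j=1 picked index 2: u0 ∈ [-1/20, 3/4)
j=2 picked index 2: u0 ∈ [-3/10, 1/2)
j=3 picked index 2: u0 ∈ [-11/20, 1/4)
intersection: [0, 1/5)

0 1/5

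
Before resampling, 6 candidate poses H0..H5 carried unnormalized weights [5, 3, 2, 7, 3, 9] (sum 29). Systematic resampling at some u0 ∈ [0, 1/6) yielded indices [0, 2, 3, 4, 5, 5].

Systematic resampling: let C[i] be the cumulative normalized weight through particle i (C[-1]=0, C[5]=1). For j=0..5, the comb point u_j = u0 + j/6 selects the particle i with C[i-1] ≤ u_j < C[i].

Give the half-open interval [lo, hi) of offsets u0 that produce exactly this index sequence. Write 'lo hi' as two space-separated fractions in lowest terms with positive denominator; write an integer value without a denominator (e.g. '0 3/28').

19/174 1/6

C = [5/29, 8/29, 10/29, 17/29, 20/29, 1]
j=0 picked index 0: u0 ∈ [0, 5/29)
j=1 picked index 2: u0 ∈ [19/174, 31/174)
j=2 picked index 3: u0 ∈ [1/87, 22/87)
j=3 picked index 4: u0 ∈ [5/58, 11/58)
j=4 picked index 5: u0 ∈ [2/87, 1/3)
j=5 picked index 5: u0 ∈ [-25/174, 1/6)
intersection: [19/174, 1/6)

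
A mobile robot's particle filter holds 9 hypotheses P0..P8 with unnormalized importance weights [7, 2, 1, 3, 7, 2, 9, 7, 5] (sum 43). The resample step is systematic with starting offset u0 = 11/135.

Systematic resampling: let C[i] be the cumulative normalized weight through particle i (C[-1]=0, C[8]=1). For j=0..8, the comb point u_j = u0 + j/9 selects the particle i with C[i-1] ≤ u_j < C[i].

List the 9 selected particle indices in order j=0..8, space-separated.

0 1 4 4 6 6 7 7 8

C = [7/43, 9/43, 10/43, 13/43, 20/43, 22/43, 31/43, 38/43, 1]
j=0: u_0=11/135 ∈ [0, 7/43) → index 0
j=1: u_1=26/135 ∈ [7/43, 9/43) → index 1
j=2: u_2=41/135 ∈ [13/43, 20/43) → index 4
j=3: u_3=56/135 ∈ [13/43, 20/43) → index 4
j=4: u_4=71/135 ∈ [22/43, 31/43) → index 6
j=5: u_5=86/135 ∈ [22/43, 31/43) → index 6
j=6: u_6=101/135 ∈ [31/43, 38/43) → index 7
j=7: u_7=116/135 ∈ [31/43, 38/43) → index 7
j=8: u_8=131/135 ∈ [38/43, 1) → index 8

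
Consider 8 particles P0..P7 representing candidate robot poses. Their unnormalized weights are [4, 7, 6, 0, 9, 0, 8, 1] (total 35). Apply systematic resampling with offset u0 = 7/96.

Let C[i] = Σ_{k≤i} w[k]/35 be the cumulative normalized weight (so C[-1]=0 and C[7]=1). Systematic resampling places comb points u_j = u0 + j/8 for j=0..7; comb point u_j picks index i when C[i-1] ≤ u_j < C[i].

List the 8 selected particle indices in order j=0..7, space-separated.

0 1 2 2 4 4 6 6

C = [4/35, 11/35, 17/35, 17/35, 26/35, 26/35, 34/35, 1]
j=0: u_0=7/96 ∈ [0, 4/35) → index 0
j=1: u_1=19/96 ∈ [4/35, 11/35) → index 1
j=2: u_2=31/96 ∈ [11/35, 17/35) → index 2
j=3: u_3=43/96 ∈ [11/35, 17/35) → index 2
j=4: u_4=55/96 ∈ [17/35, 26/35) → index 4
j=5: u_5=67/96 ∈ [17/35, 26/35) → index 4
j=6: u_6=79/96 ∈ [26/35, 34/35) → index 6
j=7: u_7=91/96 ∈ [26/35, 34/35) → index 6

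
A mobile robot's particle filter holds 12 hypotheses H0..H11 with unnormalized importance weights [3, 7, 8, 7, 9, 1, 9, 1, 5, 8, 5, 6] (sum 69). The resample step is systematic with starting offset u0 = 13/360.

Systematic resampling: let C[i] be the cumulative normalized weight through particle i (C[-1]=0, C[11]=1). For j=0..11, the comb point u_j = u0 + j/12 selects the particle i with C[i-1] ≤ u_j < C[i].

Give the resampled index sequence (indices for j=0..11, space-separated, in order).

0 1 2 3 4 4 6 6 8 9 10 11

C = [1/23, 10/69, 6/23, 25/69, 34/69, 35/69, 44/69, 15/23, 50/69, 58/69, 21/23, 1]
j=0: u_0=13/360 ∈ [0, 1/23) → index 0
j=1: u_1=43/360 ∈ [1/23, 10/69) → index 1
j=2: u_2=73/360 ∈ [10/69, 6/23) → index 2
j=3: u_3=103/360 ∈ [6/23, 25/69) → index 3
j=4: u_4=133/360 ∈ [25/69, 34/69) → index 4
j=5: u_5=163/360 ∈ [25/69, 34/69) → index 4
j=6: u_6=193/360 ∈ [35/69, 44/69) → index 6
j=7: u_7=223/360 ∈ [35/69, 44/69) → index 6
j=8: u_8=253/360 ∈ [15/23, 50/69) → index 8
j=9: u_9=283/360 ∈ [50/69, 58/69) → index 9
j=10: u_10=313/360 ∈ [58/69, 21/23) → index 10
j=11: u_11=343/360 ∈ [21/23, 1) → index 11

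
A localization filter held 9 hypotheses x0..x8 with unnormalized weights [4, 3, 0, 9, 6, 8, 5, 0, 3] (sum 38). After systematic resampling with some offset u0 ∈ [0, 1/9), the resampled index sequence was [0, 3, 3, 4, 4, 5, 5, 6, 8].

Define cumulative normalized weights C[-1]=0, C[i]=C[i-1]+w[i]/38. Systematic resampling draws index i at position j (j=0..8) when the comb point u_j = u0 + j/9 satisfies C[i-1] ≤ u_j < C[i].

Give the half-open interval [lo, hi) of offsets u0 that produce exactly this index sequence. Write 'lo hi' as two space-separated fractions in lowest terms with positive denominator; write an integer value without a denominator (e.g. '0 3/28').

C = [2/19, 7/38, 7/38, 8/19, 11/19, 15/19, 35/38, 35/38, 1]
j=0 picked index 0: u0 ∈ [0, 2/19)
j=1 picked index 3: u0 ∈ [25/342, 53/171)
j=2 picked index 3: u0 ∈ [-13/342, 34/171)
j=3 picked index 4: u0 ∈ [5/57, 14/57)
j=4 picked index 4: u0 ∈ [-4/171, 23/171)
j=5 picked index 5: u0 ∈ [4/171, 40/171)
j=6 picked index 5: u0 ∈ [-5/57, 7/57)
j=7 picked index 6: u0 ∈ [2/171, 49/342)
j=8 picked index 8: u0 ∈ [11/342, 1/9)
intersection: [5/57, 2/19)

5/57 2/19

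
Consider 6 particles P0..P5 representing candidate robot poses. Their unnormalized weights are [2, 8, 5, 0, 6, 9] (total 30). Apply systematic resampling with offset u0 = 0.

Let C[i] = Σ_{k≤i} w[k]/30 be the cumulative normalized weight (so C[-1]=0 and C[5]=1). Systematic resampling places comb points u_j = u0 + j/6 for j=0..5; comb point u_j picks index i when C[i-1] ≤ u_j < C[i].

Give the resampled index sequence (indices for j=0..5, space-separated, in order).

0 1 2 4 4 5

C = [1/15, 1/3, 1/2, 1/2, 7/10, 1]
j=0: u_0=0 ∈ [0, 1/15) → index 0
j=1: u_1=1/6 ∈ [1/15, 1/3) → index 1
j=2: u_2=1/3 ∈ [1/3, 1/2) → index 2
j=3: u_3=1/2 ∈ [1/2, 7/10) → index 4
j=4: u_4=2/3 ∈ [1/2, 7/10) → index 4
j=5: u_5=5/6 ∈ [7/10, 1) → index 5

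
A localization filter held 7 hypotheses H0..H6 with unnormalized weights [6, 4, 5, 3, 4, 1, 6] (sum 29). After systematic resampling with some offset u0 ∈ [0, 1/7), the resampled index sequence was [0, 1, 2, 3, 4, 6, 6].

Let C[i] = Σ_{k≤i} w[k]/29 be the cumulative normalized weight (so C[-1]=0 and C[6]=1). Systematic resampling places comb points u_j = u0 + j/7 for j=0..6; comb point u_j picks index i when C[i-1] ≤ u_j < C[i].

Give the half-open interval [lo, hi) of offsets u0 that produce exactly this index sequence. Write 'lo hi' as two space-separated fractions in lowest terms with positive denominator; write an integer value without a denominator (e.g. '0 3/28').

18/203 1/7

C = [6/29, 10/29, 15/29, 18/29, 22/29, 23/29, 1]
j=0 picked index 0: u0 ∈ [0, 6/29)
j=1 picked index 1: u0 ∈ [13/203, 41/203)
j=2 picked index 2: u0 ∈ [12/203, 47/203)
j=3 picked index 3: u0 ∈ [18/203, 39/203)
j=4 picked index 4: u0 ∈ [10/203, 38/203)
j=5 picked index 6: u0 ∈ [16/203, 2/7)
j=6 picked index 6: u0 ∈ [-13/203, 1/7)
intersection: [18/203, 1/7)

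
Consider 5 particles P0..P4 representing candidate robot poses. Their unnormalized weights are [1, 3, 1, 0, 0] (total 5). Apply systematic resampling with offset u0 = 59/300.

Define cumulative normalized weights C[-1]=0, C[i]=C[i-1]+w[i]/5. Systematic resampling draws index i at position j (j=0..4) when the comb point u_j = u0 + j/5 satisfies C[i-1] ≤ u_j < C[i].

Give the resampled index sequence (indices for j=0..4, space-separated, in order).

0 1 1 1 2

C = [1/5, 4/5, 1, 1, 1]
j=0: u_0=59/300 ∈ [0, 1/5) → index 0
j=1: u_1=119/300 ∈ [1/5, 4/5) → index 1
j=2: u_2=179/300 ∈ [1/5, 4/5) → index 1
j=3: u_3=239/300 ∈ [1/5, 4/5) → index 1
j=4: u_4=299/300 ∈ [4/5, 1) → index 2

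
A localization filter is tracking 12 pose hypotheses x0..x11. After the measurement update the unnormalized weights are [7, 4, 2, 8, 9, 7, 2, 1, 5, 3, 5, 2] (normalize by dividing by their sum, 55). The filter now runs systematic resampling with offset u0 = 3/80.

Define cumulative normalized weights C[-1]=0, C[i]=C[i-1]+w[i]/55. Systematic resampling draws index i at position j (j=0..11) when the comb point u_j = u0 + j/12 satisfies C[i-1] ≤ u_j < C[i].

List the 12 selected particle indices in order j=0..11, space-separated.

C = [7/55, 1/5, 13/55, 21/55, 6/11, 37/55, 39/55, 8/11, 9/11, 48/55, 53/55, 1]
j=0: u_0=3/80 ∈ [0, 7/55) → index 0
j=1: u_1=29/240 ∈ [0, 7/55) → index 0
j=2: u_2=49/240 ∈ [1/5, 13/55) → index 2
j=3: u_3=23/80 ∈ [13/55, 21/55) → index 3
j=4: u_4=89/240 ∈ [13/55, 21/55) → index 3
j=5: u_5=109/240 ∈ [21/55, 6/11) → index 4
j=6: u_6=43/80 ∈ [21/55, 6/11) → index 4
j=7: u_7=149/240 ∈ [6/11, 37/55) → index 5
j=8: u_8=169/240 ∈ [37/55, 39/55) → index 6
j=9: u_9=63/80 ∈ [8/11, 9/11) → index 8
j=10: u_10=209/240 ∈ [9/11, 48/55) → index 9
j=11: u_11=229/240 ∈ [48/55, 53/55) → index 10

0 0 2 3 3 4 4 5 6 8 9 10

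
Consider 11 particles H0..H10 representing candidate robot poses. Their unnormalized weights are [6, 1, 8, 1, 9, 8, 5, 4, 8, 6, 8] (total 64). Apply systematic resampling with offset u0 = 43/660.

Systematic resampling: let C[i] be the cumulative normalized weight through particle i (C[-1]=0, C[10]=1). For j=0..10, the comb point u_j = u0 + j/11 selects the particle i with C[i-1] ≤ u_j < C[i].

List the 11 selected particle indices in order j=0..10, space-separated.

0 2 3 4 5 6 7 8 9 10 10

C = [3/32, 7/64, 15/64, 1/4, 25/64, 33/64, 19/32, 21/32, 25/32, 7/8, 1]
j=0: u_0=43/660 ∈ [0, 3/32) → index 0
j=1: u_1=103/660 ∈ [7/64, 15/64) → index 2
j=2: u_2=163/660 ∈ [15/64, 1/4) → index 3
j=3: u_3=223/660 ∈ [1/4, 25/64) → index 4
j=4: u_4=283/660 ∈ [25/64, 33/64) → index 5
j=5: u_5=343/660 ∈ [33/64, 19/32) → index 6
j=6: u_6=403/660 ∈ [19/32, 21/32) → index 7
j=7: u_7=463/660 ∈ [21/32, 25/32) → index 8
j=8: u_8=523/660 ∈ [25/32, 7/8) → index 9
j=9: u_9=53/60 ∈ [7/8, 1) → index 10
j=10: u_10=643/660 ∈ [7/8, 1) → index 10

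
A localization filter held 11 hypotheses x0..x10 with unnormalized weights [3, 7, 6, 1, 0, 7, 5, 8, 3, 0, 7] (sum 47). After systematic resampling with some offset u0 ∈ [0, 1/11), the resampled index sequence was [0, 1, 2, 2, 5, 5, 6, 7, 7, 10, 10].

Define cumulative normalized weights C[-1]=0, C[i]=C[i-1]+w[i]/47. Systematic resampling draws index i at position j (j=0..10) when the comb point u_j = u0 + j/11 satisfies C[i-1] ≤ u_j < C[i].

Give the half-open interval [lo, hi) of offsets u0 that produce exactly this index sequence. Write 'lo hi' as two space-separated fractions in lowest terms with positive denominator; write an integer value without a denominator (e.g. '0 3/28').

C = [3/47, 10/47, 16/47, 17/47, 17/47, 24/47, 29/47, 37/47, 40/47, 40/47, 1]
j=0 picked index 0: u0 ∈ [0, 3/47)
j=1 picked index 1: u0 ∈ [-14/517, 63/517)
j=2 picked index 2: u0 ∈ [16/517, 82/517)
j=3 picked index 2: u0 ∈ [-31/517, 35/517)
j=4 picked index 5: u0 ∈ [-1/517, 76/517)
j=5 picked index 5: u0 ∈ [-48/517, 29/517)
j=6 picked index 6: u0 ∈ [-18/517, 37/517)
j=7 picked index 7: u0 ∈ [-10/517, 78/517)
j=8 picked index 7: u0 ∈ [-57/517, 31/517)
j=9 picked index 10: u0 ∈ [17/517, 2/11)
j=10 picked index 10: u0 ∈ [-30/517, 1/11)
intersection: [17/517, 29/517)

17/517 29/517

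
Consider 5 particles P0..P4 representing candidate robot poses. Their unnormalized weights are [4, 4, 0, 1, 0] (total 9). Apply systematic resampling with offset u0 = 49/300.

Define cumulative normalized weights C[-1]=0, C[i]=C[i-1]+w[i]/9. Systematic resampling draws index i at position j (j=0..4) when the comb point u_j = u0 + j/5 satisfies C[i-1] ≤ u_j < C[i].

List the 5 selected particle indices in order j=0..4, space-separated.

0 0 1 1 3

C = [4/9, 8/9, 8/9, 1, 1]
j=0: u_0=49/300 ∈ [0, 4/9) → index 0
j=1: u_1=109/300 ∈ [0, 4/9) → index 0
j=2: u_2=169/300 ∈ [4/9, 8/9) → index 1
j=3: u_3=229/300 ∈ [4/9, 8/9) → index 1
j=4: u_4=289/300 ∈ [8/9, 1) → index 3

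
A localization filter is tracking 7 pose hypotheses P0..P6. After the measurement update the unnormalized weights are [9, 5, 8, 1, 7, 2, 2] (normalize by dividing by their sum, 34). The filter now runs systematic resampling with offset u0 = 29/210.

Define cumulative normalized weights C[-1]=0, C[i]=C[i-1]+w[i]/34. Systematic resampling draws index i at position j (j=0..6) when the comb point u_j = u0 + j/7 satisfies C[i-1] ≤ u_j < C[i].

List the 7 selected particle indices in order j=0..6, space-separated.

C = [9/34, 7/17, 11/17, 23/34, 15/17, 16/17, 1]
j=0: u_0=29/210 ∈ [0, 9/34) → index 0
j=1: u_1=59/210 ∈ [9/34, 7/17) → index 1
j=2: u_2=89/210 ∈ [7/17, 11/17) → index 2
j=3: u_3=17/30 ∈ [7/17, 11/17) → index 2
j=4: u_4=149/210 ∈ [23/34, 15/17) → index 4
j=5: u_5=179/210 ∈ [23/34, 15/17) → index 4
j=6: u_6=209/210 ∈ [16/17, 1) → index 6

0 1 2 2 4 4 6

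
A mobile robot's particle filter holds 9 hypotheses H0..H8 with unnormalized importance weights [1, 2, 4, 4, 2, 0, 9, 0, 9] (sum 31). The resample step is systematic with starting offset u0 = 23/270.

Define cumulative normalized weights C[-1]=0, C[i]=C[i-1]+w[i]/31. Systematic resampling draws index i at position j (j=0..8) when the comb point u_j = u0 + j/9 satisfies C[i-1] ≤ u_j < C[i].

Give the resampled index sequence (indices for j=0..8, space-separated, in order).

1 2 3 4 6 6 8 8 8

C = [1/31, 3/31, 7/31, 11/31, 13/31, 13/31, 22/31, 22/31, 1]
j=0: u_0=23/270 ∈ [1/31, 3/31) → index 1
j=1: u_1=53/270 ∈ [3/31, 7/31) → index 2
j=2: u_2=83/270 ∈ [7/31, 11/31) → index 3
j=3: u_3=113/270 ∈ [11/31, 13/31) → index 4
j=4: u_4=143/270 ∈ [13/31, 22/31) → index 6
j=5: u_5=173/270 ∈ [13/31, 22/31) → index 6
j=6: u_6=203/270 ∈ [22/31, 1) → index 8
j=7: u_7=233/270 ∈ [22/31, 1) → index 8
j=8: u_8=263/270 ∈ [22/31, 1) → index 8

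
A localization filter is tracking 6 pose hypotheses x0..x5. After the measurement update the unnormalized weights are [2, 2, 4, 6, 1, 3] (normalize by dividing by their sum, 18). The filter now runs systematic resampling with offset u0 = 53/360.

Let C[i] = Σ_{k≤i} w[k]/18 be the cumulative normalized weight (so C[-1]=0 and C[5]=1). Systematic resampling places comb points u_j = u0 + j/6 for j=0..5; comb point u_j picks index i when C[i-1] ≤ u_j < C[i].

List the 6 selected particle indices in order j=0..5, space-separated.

1 2 3 3 4 5

C = [1/9, 2/9, 4/9, 7/9, 5/6, 1]
j=0: u_0=53/360 ∈ [1/9, 2/9) → index 1
j=1: u_1=113/360 ∈ [2/9, 4/9) → index 2
j=2: u_2=173/360 ∈ [4/9, 7/9) → index 3
j=3: u_3=233/360 ∈ [4/9, 7/9) → index 3
j=4: u_4=293/360 ∈ [7/9, 5/6) → index 4
j=5: u_5=353/360 ∈ [5/6, 1) → index 5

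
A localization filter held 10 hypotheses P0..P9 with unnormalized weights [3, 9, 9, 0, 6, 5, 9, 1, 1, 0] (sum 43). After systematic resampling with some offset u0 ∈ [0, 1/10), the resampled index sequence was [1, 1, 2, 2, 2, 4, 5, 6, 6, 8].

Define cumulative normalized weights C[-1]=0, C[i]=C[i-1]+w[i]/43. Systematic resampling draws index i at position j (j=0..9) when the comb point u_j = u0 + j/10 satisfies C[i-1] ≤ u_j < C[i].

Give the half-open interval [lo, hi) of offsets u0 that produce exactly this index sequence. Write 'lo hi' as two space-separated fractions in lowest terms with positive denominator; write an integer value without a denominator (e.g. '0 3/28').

C = [3/43, 12/43, 21/43, 21/43, 27/43, 32/43, 41/43, 42/43, 1, 1]
j=0 picked index 1: u0 ∈ [3/43, 12/43)
j=1 picked index 1: u0 ∈ [-13/430, 77/430)
j=2 picked index 2: u0 ∈ [17/215, 62/215)
j=3 picked index 2: u0 ∈ [-9/430, 81/430)
j=4 picked index 2: u0 ∈ [-26/215, 19/215)
j=5 picked index 4: u0 ∈ [-1/86, 11/86)
j=6 picked index 5: u0 ∈ [6/215, 31/215)
j=7 picked index 6: u0 ∈ [19/430, 109/430)
j=8 picked index 6: u0 ∈ [-12/215, 33/215)
j=9 picked index 8: u0 ∈ [33/430, 1/10)
intersection: [17/215, 19/215)

17/215 19/215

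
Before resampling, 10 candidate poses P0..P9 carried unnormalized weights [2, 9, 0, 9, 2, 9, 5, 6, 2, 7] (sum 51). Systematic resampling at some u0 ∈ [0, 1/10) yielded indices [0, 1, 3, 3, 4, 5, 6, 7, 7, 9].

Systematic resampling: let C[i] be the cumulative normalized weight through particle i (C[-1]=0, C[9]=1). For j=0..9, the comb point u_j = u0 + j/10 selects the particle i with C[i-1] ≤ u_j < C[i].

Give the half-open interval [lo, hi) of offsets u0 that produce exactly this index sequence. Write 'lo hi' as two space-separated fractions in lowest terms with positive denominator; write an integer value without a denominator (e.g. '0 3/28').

C = [2/51, 11/51, 11/51, 20/51, 22/51, 31/51, 12/17, 14/17, 44/51, 1]
j=0 picked index 0: u0 ∈ [0, 2/51)
j=1 picked index 1: u0 ∈ [-31/510, 59/510)
j=2 picked index 3: u0 ∈ [4/255, 49/255)
j=3 picked index 3: u0 ∈ [-43/510, 47/510)
j=4 picked index 4: u0 ∈ [-2/255, 8/255)
j=5 picked index 5: u0 ∈ [-7/102, 11/102)
j=6 picked index 6: u0 ∈ [2/255, 9/85)
j=7 picked index 7: u0 ∈ [1/170, 21/170)
j=8 picked index 7: u0 ∈ [-8/85, 2/85)
j=9 picked index 9: u0 ∈ [-19/510, 1/10)
intersection: [4/255, 2/85)

4/255 2/85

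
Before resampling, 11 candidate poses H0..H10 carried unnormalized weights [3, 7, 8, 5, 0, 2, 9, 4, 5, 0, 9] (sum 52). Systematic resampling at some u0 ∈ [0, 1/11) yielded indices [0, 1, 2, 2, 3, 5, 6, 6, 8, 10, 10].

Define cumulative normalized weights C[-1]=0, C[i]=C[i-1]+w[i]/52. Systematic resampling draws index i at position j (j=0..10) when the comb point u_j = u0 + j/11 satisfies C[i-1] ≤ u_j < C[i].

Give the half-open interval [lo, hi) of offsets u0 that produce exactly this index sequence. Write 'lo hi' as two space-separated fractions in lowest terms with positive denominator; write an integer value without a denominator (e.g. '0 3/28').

3/286 5/286

C = [3/52, 5/26, 9/26, 23/52, 23/52, 25/52, 17/26, 19/26, 43/52, 43/52, 1]
j=0 picked index 0: u0 ∈ [0, 3/52)
j=1 picked index 1: u0 ∈ [-19/572, 29/286)
j=2 picked index 2: u0 ∈ [3/286, 47/286)
j=3 picked index 2: u0 ∈ [-23/286, 21/286)
j=4 picked index 3: u0 ∈ [-5/286, 45/572)
j=5 picked index 5: u0 ∈ [-7/572, 15/572)
j=6 picked index 6: u0 ∈ [-37/572, 31/286)
j=7 picked index 6: u0 ∈ [-89/572, 5/286)
j=8 picked index 8: u0 ∈ [1/286, 57/572)
j=9 picked index 10: u0 ∈ [5/572, 2/11)
j=10 picked index 10: u0 ∈ [-47/572, 1/11)
intersection: [3/286, 5/286)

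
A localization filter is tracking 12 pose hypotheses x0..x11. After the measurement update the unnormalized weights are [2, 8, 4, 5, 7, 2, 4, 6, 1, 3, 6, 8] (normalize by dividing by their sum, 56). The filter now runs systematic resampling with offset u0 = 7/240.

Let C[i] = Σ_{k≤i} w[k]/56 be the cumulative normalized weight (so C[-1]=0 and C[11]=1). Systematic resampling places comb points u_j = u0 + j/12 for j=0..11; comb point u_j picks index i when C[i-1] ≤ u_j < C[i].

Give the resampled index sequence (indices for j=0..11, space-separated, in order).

C = [1/28, 5/28, 1/4, 19/56, 13/28, 1/2, 4/7, 19/28, 39/56, 3/4, 6/7, 1]
j=0: u_0=7/240 ∈ [0, 1/28) → index 0
j=1: u_1=9/80 ∈ [1/28, 5/28) → index 1
j=2: u_2=47/240 ∈ [5/28, 1/4) → index 2
j=3: u_3=67/240 ∈ [1/4, 19/56) → index 3
j=4: u_4=29/80 ∈ [19/56, 13/28) → index 4
j=5: u_5=107/240 ∈ [19/56, 13/28) → index 4
j=6: u_6=127/240 ∈ [1/2, 4/7) → index 6
j=7: u_7=49/80 ∈ [4/7, 19/28) → index 7
j=8: u_8=167/240 ∈ [19/28, 39/56) → index 8
j=9: u_9=187/240 ∈ [3/4, 6/7) → index 10
j=10: u_10=69/80 ∈ [6/7, 1) → index 11
j=11: u_11=227/240 ∈ [6/7, 1) → index 11

0 1 2 3 4 4 6 7 8 10 11 11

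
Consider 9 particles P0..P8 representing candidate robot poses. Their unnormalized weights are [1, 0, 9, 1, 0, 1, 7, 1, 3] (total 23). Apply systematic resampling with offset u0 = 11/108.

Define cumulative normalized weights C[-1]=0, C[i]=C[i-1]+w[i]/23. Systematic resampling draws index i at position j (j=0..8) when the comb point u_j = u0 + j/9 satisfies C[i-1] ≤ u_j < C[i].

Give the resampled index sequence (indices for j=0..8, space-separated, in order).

C = [1/23, 1/23, 10/23, 11/23, 11/23, 12/23, 19/23, 20/23, 1]
j=0: u_0=11/108 ∈ [1/23, 10/23) → index 2
j=1: u_1=23/108 ∈ [1/23, 10/23) → index 2
j=2: u_2=35/108 ∈ [1/23, 10/23) → index 2
j=3: u_3=47/108 ∈ [10/23, 11/23) → index 3
j=4: u_4=59/108 ∈ [12/23, 19/23) → index 6
j=5: u_5=71/108 ∈ [12/23, 19/23) → index 6
j=6: u_6=83/108 ∈ [12/23, 19/23) → index 6
j=7: u_7=95/108 ∈ [20/23, 1) → index 8
j=8: u_8=107/108 ∈ [20/23, 1) → index 8

2 2 2 3 6 6 6 8 8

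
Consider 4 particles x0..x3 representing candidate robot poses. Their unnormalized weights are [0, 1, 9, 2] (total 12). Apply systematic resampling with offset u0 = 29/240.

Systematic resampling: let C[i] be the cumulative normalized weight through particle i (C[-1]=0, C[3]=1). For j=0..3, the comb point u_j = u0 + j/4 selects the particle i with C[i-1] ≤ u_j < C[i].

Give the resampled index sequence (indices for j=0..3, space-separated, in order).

C = [0, 1/12, 5/6, 1]
j=0: u_0=29/240 ∈ [1/12, 5/6) → index 2
j=1: u_1=89/240 ∈ [1/12, 5/6) → index 2
j=2: u_2=149/240 ∈ [1/12, 5/6) → index 2
j=3: u_3=209/240 ∈ [5/6, 1) → index 3

2 2 2 3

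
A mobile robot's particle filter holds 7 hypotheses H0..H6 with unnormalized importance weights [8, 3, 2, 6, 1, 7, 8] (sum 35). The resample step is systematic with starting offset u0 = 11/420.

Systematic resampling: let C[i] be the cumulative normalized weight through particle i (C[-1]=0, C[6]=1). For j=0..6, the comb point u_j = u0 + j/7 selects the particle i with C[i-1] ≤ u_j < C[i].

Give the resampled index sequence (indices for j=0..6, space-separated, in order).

C = [8/35, 11/35, 13/35, 19/35, 4/7, 27/35, 1]
j=0: u_0=11/420 ∈ [0, 8/35) → index 0
j=1: u_1=71/420 ∈ [0, 8/35) → index 0
j=2: u_2=131/420 ∈ [8/35, 11/35) → index 1
j=3: u_3=191/420 ∈ [13/35, 19/35) → index 3
j=4: u_4=251/420 ∈ [4/7, 27/35) → index 5
j=5: u_5=311/420 ∈ [4/7, 27/35) → index 5
j=6: u_6=53/60 ∈ [27/35, 1) → index 6

0 0 1 3 5 5 6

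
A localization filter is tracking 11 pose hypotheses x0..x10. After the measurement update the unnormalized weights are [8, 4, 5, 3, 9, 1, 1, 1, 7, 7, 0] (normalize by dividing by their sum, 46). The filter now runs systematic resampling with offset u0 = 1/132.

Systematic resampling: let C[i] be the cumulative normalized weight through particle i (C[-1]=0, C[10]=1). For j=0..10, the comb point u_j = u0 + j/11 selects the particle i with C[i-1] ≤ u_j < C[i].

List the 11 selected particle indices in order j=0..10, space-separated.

C = [4/23, 6/23, 17/46, 10/23, 29/46, 15/23, 31/46, 16/23, 39/46, 1, 1]
j=0: u_0=1/132 ∈ [0, 4/23) → index 0
j=1: u_1=13/132 ∈ [0, 4/23) → index 0
j=2: u_2=25/132 ∈ [4/23, 6/23) → index 1
j=3: u_3=37/132 ∈ [6/23, 17/46) → index 2
j=4: u_4=49/132 ∈ [17/46, 10/23) → index 3
j=5: u_5=61/132 ∈ [10/23, 29/46) → index 4
j=6: u_6=73/132 ∈ [10/23, 29/46) → index 4
j=7: u_7=85/132 ∈ [29/46, 15/23) → index 5
j=8: u_8=97/132 ∈ [16/23, 39/46) → index 8
j=9: u_9=109/132 ∈ [16/23, 39/46) → index 8
j=10: u_10=11/12 ∈ [39/46, 1) → index 9

0 0 1 2 3 4 4 5 8 8 9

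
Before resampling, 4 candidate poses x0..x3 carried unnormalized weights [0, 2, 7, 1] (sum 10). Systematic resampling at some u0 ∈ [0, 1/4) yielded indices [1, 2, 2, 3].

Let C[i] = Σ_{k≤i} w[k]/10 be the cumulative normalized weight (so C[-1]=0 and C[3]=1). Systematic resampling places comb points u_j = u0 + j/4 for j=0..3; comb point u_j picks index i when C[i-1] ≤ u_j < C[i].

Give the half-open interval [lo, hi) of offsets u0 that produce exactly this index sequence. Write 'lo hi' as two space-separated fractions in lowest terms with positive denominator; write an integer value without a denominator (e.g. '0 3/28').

3/20 1/5

C = [0, 1/5, 9/10, 1]
j=0 picked index 1: u0 ∈ [0, 1/5)
j=1 picked index 2: u0 ∈ [-1/20, 13/20)
j=2 picked index 2: u0 ∈ [-3/10, 2/5)
j=3 picked index 3: u0 ∈ [3/20, 1/4)
intersection: [3/20, 1/5)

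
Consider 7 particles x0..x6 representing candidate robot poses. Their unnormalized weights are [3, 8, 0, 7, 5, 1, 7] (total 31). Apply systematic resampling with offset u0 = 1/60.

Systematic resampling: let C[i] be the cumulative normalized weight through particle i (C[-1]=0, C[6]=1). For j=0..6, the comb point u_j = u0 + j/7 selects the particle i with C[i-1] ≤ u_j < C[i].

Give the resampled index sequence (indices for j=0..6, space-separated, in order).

C = [3/31, 11/31, 11/31, 18/31, 23/31, 24/31, 1]
j=0: u_0=1/60 ∈ [0, 3/31) → index 0
j=1: u_1=67/420 ∈ [3/31, 11/31) → index 1
j=2: u_2=127/420 ∈ [3/31, 11/31) → index 1
j=3: u_3=187/420 ∈ [11/31, 18/31) → index 3
j=4: u_4=247/420 ∈ [18/31, 23/31) → index 4
j=5: u_5=307/420 ∈ [18/31, 23/31) → index 4
j=6: u_6=367/420 ∈ [24/31, 1) → index 6

0 1 1 3 4 4 6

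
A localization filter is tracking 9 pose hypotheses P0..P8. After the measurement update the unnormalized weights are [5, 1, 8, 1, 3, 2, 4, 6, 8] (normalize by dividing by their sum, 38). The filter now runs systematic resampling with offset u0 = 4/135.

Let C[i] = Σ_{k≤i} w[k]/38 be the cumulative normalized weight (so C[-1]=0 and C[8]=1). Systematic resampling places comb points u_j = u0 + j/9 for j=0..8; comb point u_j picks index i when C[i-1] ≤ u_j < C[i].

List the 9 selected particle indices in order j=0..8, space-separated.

0 1 2 2 5 6 7 8 8

C = [5/38, 3/19, 7/19, 15/38, 9/19, 10/19, 12/19, 15/19, 1]
j=0: u_0=4/135 ∈ [0, 5/38) → index 0
j=1: u_1=19/135 ∈ [5/38, 3/19) → index 1
j=2: u_2=34/135 ∈ [3/19, 7/19) → index 2
j=3: u_3=49/135 ∈ [3/19, 7/19) → index 2
j=4: u_4=64/135 ∈ [9/19, 10/19) → index 5
j=5: u_5=79/135 ∈ [10/19, 12/19) → index 6
j=6: u_6=94/135 ∈ [12/19, 15/19) → index 7
j=7: u_7=109/135 ∈ [15/19, 1) → index 8
j=8: u_8=124/135 ∈ [15/19, 1) → index 8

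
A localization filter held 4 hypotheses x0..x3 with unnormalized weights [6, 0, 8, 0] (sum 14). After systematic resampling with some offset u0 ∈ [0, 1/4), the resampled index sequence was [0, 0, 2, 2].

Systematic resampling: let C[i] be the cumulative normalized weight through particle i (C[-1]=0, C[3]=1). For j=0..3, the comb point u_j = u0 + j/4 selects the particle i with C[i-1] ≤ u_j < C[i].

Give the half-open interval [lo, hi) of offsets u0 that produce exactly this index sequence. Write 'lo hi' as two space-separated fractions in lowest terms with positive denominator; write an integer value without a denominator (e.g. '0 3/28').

C = [3/7, 3/7, 1, 1]
j=0 picked index 0: u0 ∈ [0, 3/7)
j=1 picked index 0: u0 ∈ [-1/4, 5/28)
j=2 picked index 2: u0 ∈ [-1/14, 1/2)
j=3 picked index 2: u0 ∈ [-9/28, 1/4)
intersection: [0, 5/28)

0 5/28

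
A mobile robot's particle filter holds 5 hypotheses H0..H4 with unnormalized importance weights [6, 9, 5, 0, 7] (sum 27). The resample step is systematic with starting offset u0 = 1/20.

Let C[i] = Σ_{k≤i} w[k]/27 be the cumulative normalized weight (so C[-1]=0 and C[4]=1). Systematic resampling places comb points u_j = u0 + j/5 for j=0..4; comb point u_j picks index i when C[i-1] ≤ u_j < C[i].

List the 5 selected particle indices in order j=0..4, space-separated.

0 1 1 2 4

C = [2/9, 5/9, 20/27, 20/27, 1]
j=0: u_0=1/20 ∈ [0, 2/9) → index 0
j=1: u_1=1/4 ∈ [2/9, 5/9) → index 1
j=2: u_2=9/20 ∈ [2/9, 5/9) → index 1
j=3: u_3=13/20 ∈ [5/9, 20/27) → index 2
j=4: u_4=17/20 ∈ [20/27, 1) → index 4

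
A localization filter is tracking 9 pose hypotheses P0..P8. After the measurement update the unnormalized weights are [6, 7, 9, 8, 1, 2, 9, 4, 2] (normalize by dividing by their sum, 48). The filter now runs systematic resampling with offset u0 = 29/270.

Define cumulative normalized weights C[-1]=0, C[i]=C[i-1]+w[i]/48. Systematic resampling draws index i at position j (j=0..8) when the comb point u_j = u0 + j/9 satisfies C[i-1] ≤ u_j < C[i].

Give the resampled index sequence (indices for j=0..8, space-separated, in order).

0 1 2 2 3 5 6 7 8

C = [1/8, 13/48, 11/24, 5/8, 31/48, 11/16, 7/8, 23/24, 1]
j=0: u_0=29/270 ∈ [0, 1/8) → index 0
j=1: u_1=59/270 ∈ [1/8, 13/48) → index 1
j=2: u_2=89/270 ∈ [13/48, 11/24) → index 2
j=3: u_3=119/270 ∈ [13/48, 11/24) → index 2
j=4: u_4=149/270 ∈ [11/24, 5/8) → index 3
j=5: u_5=179/270 ∈ [31/48, 11/16) → index 5
j=6: u_6=209/270 ∈ [11/16, 7/8) → index 6
j=7: u_7=239/270 ∈ [7/8, 23/24) → index 7
j=8: u_8=269/270 ∈ [23/24, 1) → index 8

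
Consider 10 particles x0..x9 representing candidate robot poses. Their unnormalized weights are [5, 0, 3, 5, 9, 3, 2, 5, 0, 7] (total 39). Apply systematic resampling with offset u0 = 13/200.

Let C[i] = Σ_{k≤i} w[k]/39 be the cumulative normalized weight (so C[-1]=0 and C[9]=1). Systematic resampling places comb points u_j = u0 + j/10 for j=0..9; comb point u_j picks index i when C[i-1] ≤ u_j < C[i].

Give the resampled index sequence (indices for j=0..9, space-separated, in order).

0 2 3 4 4 5 6 7 9 9

C = [5/39, 5/39, 8/39, 1/3, 22/39, 25/39, 9/13, 32/39, 32/39, 1]
j=0: u_0=13/200 ∈ [0, 5/39) → index 0
j=1: u_1=33/200 ∈ [5/39, 8/39) → index 2
j=2: u_2=53/200 ∈ [8/39, 1/3) → index 3
j=3: u_3=73/200 ∈ [1/3, 22/39) → index 4
j=4: u_4=93/200 ∈ [1/3, 22/39) → index 4
j=5: u_5=113/200 ∈ [22/39, 25/39) → index 5
j=6: u_6=133/200 ∈ [25/39, 9/13) → index 6
j=7: u_7=153/200 ∈ [9/13, 32/39) → index 7
j=8: u_8=173/200 ∈ [32/39, 1) → index 9
j=9: u_9=193/200 ∈ [32/39, 1) → index 9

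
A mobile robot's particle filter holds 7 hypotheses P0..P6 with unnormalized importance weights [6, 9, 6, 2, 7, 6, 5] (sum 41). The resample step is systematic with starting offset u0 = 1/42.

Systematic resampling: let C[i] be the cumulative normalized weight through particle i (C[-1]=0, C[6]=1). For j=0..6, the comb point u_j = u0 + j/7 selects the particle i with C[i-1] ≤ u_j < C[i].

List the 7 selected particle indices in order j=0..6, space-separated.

0 1 1 2 4 5 6

C = [6/41, 15/41, 21/41, 23/41, 30/41, 36/41, 1]
j=0: u_0=1/42 ∈ [0, 6/41) → index 0
j=1: u_1=1/6 ∈ [6/41, 15/41) → index 1
j=2: u_2=13/42 ∈ [6/41, 15/41) → index 1
j=3: u_3=19/42 ∈ [15/41, 21/41) → index 2
j=4: u_4=25/42 ∈ [23/41, 30/41) → index 4
j=5: u_5=31/42 ∈ [30/41, 36/41) → index 5
j=6: u_6=37/42 ∈ [36/41, 1) → index 6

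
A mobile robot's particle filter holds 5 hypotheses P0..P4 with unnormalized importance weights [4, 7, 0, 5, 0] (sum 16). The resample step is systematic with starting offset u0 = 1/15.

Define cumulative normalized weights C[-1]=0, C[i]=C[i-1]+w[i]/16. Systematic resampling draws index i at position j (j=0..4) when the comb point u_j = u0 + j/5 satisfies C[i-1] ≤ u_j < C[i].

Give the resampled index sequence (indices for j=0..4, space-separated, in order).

C = [1/4, 11/16, 11/16, 1, 1]
j=0: u_0=1/15 ∈ [0, 1/4) → index 0
j=1: u_1=4/15 ∈ [1/4, 11/16) → index 1
j=2: u_2=7/15 ∈ [1/4, 11/16) → index 1
j=3: u_3=2/3 ∈ [1/4, 11/16) → index 1
j=4: u_4=13/15 ∈ [11/16, 1) → index 3

0 1 1 1 3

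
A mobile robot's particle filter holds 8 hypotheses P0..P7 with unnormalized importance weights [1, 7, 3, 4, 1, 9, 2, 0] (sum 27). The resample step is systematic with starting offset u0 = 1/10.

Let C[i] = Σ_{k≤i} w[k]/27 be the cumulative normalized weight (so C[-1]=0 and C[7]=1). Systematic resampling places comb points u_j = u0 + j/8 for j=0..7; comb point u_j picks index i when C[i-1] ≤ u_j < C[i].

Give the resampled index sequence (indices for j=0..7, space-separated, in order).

C = [1/27, 8/27, 11/27, 5/9, 16/27, 25/27, 1, 1]
j=0: u_0=1/10 ∈ [1/27, 8/27) → index 1
j=1: u_1=9/40 ∈ [1/27, 8/27) → index 1
j=2: u_2=7/20 ∈ [8/27, 11/27) → index 2
j=3: u_3=19/40 ∈ [11/27, 5/9) → index 3
j=4: u_4=3/5 ∈ [16/27, 25/27) → index 5
j=5: u_5=29/40 ∈ [16/27, 25/27) → index 5
j=6: u_6=17/20 ∈ [16/27, 25/27) → index 5
j=7: u_7=39/40 ∈ [25/27, 1) → index 6

1 1 2 3 5 5 5 6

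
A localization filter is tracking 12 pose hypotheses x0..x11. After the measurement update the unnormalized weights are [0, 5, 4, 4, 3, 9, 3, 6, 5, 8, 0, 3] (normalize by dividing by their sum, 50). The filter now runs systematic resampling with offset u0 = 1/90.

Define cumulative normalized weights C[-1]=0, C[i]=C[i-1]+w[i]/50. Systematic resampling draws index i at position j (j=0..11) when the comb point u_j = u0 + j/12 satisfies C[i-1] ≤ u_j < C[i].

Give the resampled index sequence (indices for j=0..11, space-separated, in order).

1 1 2 4 5 5 6 7 7 8 9 9

C = [0, 1/10, 9/50, 13/50, 8/25, 1/2, 14/25, 17/25, 39/50, 47/50, 47/50, 1]
j=0: u_0=1/90 ∈ [0, 1/10) → index 1
j=1: u_1=17/180 ∈ [0, 1/10) → index 1
j=2: u_2=8/45 ∈ [1/10, 9/50) → index 2
j=3: u_3=47/180 ∈ [13/50, 8/25) → index 4
j=4: u_4=31/90 ∈ [8/25, 1/2) → index 5
j=5: u_5=77/180 ∈ [8/25, 1/2) → index 5
j=6: u_6=23/45 ∈ [1/2, 14/25) → index 6
j=7: u_7=107/180 ∈ [14/25, 17/25) → index 7
j=8: u_8=61/90 ∈ [14/25, 17/25) → index 7
j=9: u_9=137/180 ∈ [17/25, 39/50) → index 8
j=10: u_10=38/45 ∈ [39/50, 47/50) → index 9
j=11: u_11=167/180 ∈ [39/50, 47/50) → index 9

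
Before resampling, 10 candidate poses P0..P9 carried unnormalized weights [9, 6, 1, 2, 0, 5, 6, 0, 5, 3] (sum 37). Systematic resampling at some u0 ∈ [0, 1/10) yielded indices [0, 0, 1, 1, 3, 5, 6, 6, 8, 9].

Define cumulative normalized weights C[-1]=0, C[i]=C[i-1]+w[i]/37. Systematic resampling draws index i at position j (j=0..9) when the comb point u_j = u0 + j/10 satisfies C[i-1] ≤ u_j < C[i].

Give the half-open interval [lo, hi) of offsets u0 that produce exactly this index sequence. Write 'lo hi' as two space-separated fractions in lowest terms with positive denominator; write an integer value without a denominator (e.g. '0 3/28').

C = [9/37, 15/37, 16/37, 18/37, 18/37, 23/37, 29/37, 29/37, 34/37, 1]
j=0 picked index 0: u0 ∈ [0, 9/37)
j=1 picked index 0: u0 ∈ [-1/10, 53/370)
j=2 picked index 1: u0 ∈ [8/185, 38/185)
j=3 picked index 1: u0 ∈ [-21/370, 39/370)
j=4 picked index 3: u0 ∈ [6/185, 16/185)
j=5 picked index 5: u0 ∈ [-1/74, 9/74)
j=6 picked index 6: u0 ∈ [4/185, 34/185)
j=7 picked index 6: u0 ∈ [-29/370, 31/370)
j=8 picked index 8: u0 ∈ [-3/185, 22/185)
j=9 picked index 9: u0 ∈ [7/370, 1/10)
intersection: [8/185, 31/370)

8/185 31/370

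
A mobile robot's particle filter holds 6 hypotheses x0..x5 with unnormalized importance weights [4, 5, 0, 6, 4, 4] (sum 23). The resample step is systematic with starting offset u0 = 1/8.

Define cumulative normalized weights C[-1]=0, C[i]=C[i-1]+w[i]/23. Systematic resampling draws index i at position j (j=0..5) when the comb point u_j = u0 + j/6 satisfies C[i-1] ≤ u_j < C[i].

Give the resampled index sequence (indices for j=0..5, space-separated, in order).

C = [4/23, 9/23, 9/23, 15/23, 19/23, 1]
j=0: u_0=1/8 ∈ [0, 4/23) → index 0
j=1: u_1=7/24 ∈ [4/23, 9/23) → index 1
j=2: u_2=11/24 ∈ [9/23, 15/23) → index 3
j=3: u_3=5/8 ∈ [9/23, 15/23) → index 3
j=4: u_4=19/24 ∈ [15/23, 19/23) → index 4
j=5: u_5=23/24 ∈ [19/23, 1) → index 5

0 1 3 3 4 5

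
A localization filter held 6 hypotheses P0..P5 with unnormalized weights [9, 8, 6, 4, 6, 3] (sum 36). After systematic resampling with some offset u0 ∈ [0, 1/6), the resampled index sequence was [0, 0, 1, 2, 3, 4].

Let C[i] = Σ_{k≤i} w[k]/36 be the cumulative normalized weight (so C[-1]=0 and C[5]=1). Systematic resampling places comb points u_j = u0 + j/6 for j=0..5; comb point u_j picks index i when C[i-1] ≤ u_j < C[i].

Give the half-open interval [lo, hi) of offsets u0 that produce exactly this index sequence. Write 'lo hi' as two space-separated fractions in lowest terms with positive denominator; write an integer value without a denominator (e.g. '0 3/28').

0 1/12

C = [1/4, 17/36, 23/36, 3/4, 11/12, 1]
j=0 picked index 0: u0 ∈ [0, 1/4)
j=1 picked index 0: u0 ∈ [-1/6, 1/12)
j=2 picked index 1: u0 ∈ [-1/12, 5/36)
j=3 picked index 2: u0 ∈ [-1/36, 5/36)
j=4 picked index 3: u0 ∈ [-1/36, 1/12)
j=5 picked index 4: u0 ∈ [-1/12, 1/12)
intersection: [0, 1/12)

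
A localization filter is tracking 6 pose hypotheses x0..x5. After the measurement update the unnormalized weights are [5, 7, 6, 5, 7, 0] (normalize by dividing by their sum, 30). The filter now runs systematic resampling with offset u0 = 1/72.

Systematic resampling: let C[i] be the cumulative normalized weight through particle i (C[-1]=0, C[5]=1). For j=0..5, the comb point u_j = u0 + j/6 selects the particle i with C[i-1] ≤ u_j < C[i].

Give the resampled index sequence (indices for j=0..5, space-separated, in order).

C = [1/6, 2/5, 3/5, 23/30, 1, 1]
j=0: u_0=1/72 ∈ [0, 1/6) → index 0
j=1: u_1=13/72 ∈ [1/6, 2/5) → index 1
j=2: u_2=25/72 ∈ [1/6, 2/5) → index 1
j=3: u_3=37/72 ∈ [2/5, 3/5) → index 2
j=4: u_4=49/72 ∈ [3/5, 23/30) → index 3
j=5: u_5=61/72 ∈ [23/30, 1) → index 4

0 1 1 2 3 4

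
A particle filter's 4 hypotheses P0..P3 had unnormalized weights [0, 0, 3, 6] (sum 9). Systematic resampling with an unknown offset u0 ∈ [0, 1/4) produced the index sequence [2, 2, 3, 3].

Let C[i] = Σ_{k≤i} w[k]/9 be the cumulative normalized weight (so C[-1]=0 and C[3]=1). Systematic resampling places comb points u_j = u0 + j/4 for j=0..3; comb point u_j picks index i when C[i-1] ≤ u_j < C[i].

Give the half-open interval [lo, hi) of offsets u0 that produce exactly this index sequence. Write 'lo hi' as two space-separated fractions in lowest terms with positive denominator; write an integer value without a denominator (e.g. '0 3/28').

0 1/12

C = [0, 0, 1/3, 1]
j=0 picked index 2: u0 ∈ [0, 1/3)
j=1 picked index 2: u0 ∈ [-1/4, 1/12)
j=2 picked index 3: u0 ∈ [-1/6, 1/2)
j=3 picked index 3: u0 ∈ [-5/12, 1/4)
intersection: [0, 1/12)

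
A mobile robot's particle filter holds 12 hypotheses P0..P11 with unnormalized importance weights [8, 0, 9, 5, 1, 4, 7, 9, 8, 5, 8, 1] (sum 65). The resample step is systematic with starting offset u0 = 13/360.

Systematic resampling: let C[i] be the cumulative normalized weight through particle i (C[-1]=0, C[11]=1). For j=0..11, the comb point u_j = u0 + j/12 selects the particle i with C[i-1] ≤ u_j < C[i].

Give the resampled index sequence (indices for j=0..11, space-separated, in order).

0 0 2 3 5 6 7 7 8 9 10 10

C = [8/65, 8/65, 17/65, 22/65, 23/65, 27/65, 34/65, 43/65, 51/65, 56/65, 64/65, 1]
j=0: u_0=13/360 ∈ [0, 8/65) → index 0
j=1: u_1=43/360 ∈ [0, 8/65) → index 0
j=2: u_2=73/360 ∈ [8/65, 17/65) → index 2
j=3: u_3=103/360 ∈ [17/65, 22/65) → index 3
j=4: u_4=133/360 ∈ [23/65, 27/65) → index 5
j=5: u_5=163/360 ∈ [27/65, 34/65) → index 6
j=6: u_6=193/360 ∈ [34/65, 43/65) → index 7
j=7: u_7=223/360 ∈ [34/65, 43/65) → index 7
j=8: u_8=253/360 ∈ [43/65, 51/65) → index 8
j=9: u_9=283/360 ∈ [51/65, 56/65) → index 9
j=10: u_10=313/360 ∈ [56/65, 64/65) → index 10
j=11: u_11=343/360 ∈ [56/65, 64/65) → index 10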